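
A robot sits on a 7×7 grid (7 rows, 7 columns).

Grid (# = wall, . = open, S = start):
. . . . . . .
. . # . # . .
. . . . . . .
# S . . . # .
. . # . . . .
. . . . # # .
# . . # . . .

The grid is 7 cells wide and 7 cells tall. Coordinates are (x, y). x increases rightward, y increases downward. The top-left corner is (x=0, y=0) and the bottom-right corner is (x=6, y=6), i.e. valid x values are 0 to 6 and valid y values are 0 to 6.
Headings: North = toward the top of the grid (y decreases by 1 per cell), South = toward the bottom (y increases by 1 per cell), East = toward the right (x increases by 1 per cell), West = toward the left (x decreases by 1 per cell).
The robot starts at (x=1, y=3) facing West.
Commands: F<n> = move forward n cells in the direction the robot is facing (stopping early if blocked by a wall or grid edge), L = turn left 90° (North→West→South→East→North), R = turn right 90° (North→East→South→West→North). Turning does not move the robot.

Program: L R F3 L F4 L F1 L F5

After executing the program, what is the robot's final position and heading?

Start: (x=1, y=3), facing West
  L: turn left, now facing South
  R: turn right, now facing West
  F3: move forward 0/3 (blocked), now at (x=1, y=3)
  L: turn left, now facing South
  F4: move forward 3/4 (blocked), now at (x=1, y=6)
  L: turn left, now facing East
  F1: move forward 1, now at (x=2, y=6)
  L: turn left, now facing North
  F5: move forward 1/5 (blocked), now at (x=2, y=5)
Final: (x=2, y=5), facing North

Answer: Final position: (x=2, y=5), facing North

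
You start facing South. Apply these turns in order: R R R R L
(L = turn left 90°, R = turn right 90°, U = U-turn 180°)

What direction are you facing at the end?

Answer: Final heading: East

Derivation:
Start: South
  R (right (90° clockwise)) -> West
  R (right (90° clockwise)) -> North
  R (right (90° clockwise)) -> East
  R (right (90° clockwise)) -> South
  L (left (90° counter-clockwise)) -> East
Final: East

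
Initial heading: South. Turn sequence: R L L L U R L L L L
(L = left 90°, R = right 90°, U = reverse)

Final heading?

Start: South
  R (right (90° clockwise)) -> West
  L (left (90° counter-clockwise)) -> South
  L (left (90° counter-clockwise)) -> East
  L (left (90° counter-clockwise)) -> North
  U (U-turn (180°)) -> South
  R (right (90° clockwise)) -> West
  L (left (90° counter-clockwise)) -> South
  L (left (90° counter-clockwise)) -> East
  L (left (90° counter-clockwise)) -> North
  L (left (90° counter-clockwise)) -> West
Final: West

Answer: Final heading: West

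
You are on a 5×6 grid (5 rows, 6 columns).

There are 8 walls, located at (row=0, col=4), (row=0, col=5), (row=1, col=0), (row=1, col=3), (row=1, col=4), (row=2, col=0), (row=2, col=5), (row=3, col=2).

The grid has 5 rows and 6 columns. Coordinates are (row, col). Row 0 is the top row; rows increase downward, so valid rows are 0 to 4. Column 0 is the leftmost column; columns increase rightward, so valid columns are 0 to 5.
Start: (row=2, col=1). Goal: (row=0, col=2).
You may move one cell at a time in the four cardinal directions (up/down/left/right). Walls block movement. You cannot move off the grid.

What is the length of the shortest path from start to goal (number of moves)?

Answer: Shortest path length: 3

Derivation:
BFS from (row=2, col=1) until reaching (row=0, col=2):
  Distance 0: (row=2, col=1)
  Distance 1: (row=1, col=1), (row=2, col=2), (row=3, col=1)
  Distance 2: (row=0, col=1), (row=1, col=2), (row=2, col=3), (row=3, col=0), (row=4, col=1)
  Distance 3: (row=0, col=0), (row=0, col=2), (row=2, col=4), (row=3, col=3), (row=4, col=0), (row=4, col=2)  <- goal reached here
One shortest path (3 moves): (row=2, col=1) -> (row=2, col=2) -> (row=1, col=2) -> (row=0, col=2)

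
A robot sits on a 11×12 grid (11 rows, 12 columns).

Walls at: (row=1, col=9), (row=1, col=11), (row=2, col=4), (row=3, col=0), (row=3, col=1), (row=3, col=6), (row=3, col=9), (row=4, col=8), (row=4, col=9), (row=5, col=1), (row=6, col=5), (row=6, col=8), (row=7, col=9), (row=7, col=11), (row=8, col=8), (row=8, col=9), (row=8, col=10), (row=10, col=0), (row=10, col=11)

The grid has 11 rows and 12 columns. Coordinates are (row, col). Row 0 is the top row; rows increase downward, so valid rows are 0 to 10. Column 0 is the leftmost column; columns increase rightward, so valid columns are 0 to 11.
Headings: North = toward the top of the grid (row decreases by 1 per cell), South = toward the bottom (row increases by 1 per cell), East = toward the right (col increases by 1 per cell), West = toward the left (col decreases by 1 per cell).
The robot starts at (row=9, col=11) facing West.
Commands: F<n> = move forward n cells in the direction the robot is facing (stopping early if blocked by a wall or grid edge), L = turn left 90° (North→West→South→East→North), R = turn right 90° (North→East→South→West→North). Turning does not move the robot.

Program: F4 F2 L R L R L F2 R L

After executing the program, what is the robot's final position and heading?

Start: (row=9, col=11), facing West
  F4: move forward 4, now at (row=9, col=7)
  F2: move forward 2, now at (row=9, col=5)
  L: turn left, now facing South
  R: turn right, now facing West
  L: turn left, now facing South
  R: turn right, now facing West
  L: turn left, now facing South
  F2: move forward 1/2 (blocked), now at (row=10, col=5)
  R: turn right, now facing West
  L: turn left, now facing South
Final: (row=10, col=5), facing South

Answer: Final position: (row=10, col=5), facing South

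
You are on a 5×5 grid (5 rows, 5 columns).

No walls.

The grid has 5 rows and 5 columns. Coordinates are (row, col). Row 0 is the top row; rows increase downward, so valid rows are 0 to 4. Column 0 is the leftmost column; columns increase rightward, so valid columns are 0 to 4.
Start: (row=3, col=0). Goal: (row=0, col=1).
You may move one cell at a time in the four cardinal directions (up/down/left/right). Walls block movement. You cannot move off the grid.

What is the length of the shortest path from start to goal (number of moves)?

Answer: Shortest path length: 4

Derivation:
BFS from (row=3, col=0) until reaching (row=0, col=1):
  Distance 0: (row=3, col=0)
  Distance 1: (row=2, col=0), (row=3, col=1), (row=4, col=0)
  Distance 2: (row=1, col=0), (row=2, col=1), (row=3, col=2), (row=4, col=1)
  Distance 3: (row=0, col=0), (row=1, col=1), (row=2, col=2), (row=3, col=3), (row=4, col=2)
  Distance 4: (row=0, col=1), (row=1, col=2), (row=2, col=3), (row=3, col=4), (row=4, col=3)  <- goal reached here
One shortest path (4 moves): (row=3, col=0) -> (row=3, col=1) -> (row=2, col=1) -> (row=1, col=1) -> (row=0, col=1)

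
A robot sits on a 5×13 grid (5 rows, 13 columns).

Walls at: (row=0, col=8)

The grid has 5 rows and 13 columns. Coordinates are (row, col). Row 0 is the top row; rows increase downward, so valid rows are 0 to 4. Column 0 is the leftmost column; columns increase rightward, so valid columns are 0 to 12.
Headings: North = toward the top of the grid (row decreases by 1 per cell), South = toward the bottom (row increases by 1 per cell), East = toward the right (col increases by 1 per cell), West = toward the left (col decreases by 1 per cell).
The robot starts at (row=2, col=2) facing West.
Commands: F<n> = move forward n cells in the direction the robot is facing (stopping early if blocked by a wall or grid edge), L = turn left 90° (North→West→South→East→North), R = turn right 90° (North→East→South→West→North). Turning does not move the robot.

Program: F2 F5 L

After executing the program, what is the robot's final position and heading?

Answer: Final position: (row=2, col=0), facing South

Derivation:
Start: (row=2, col=2), facing West
  F2: move forward 2, now at (row=2, col=0)
  F5: move forward 0/5 (blocked), now at (row=2, col=0)
  L: turn left, now facing South
Final: (row=2, col=0), facing South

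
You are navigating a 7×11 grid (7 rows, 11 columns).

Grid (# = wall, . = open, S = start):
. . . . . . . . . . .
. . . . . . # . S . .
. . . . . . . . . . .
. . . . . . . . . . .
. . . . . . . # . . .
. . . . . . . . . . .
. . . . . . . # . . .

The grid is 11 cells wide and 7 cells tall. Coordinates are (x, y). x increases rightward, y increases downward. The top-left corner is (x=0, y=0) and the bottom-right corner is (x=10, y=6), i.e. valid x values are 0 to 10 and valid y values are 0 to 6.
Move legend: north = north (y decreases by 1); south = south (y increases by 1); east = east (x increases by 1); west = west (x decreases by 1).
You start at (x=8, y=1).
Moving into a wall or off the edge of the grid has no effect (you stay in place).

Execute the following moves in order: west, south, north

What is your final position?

Start: (x=8, y=1)
  west (west): (x=8, y=1) -> (x=7, y=1)
  south (south): (x=7, y=1) -> (x=7, y=2)
  north (north): (x=7, y=2) -> (x=7, y=1)
Final: (x=7, y=1)

Answer: Final position: (x=7, y=1)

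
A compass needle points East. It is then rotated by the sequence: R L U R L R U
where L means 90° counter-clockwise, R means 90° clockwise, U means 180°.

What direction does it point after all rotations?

Start: East
  R (right (90° clockwise)) -> South
  L (left (90° counter-clockwise)) -> East
  U (U-turn (180°)) -> West
  R (right (90° clockwise)) -> North
  L (left (90° counter-clockwise)) -> West
  R (right (90° clockwise)) -> North
  U (U-turn (180°)) -> South
Final: South

Answer: Final heading: South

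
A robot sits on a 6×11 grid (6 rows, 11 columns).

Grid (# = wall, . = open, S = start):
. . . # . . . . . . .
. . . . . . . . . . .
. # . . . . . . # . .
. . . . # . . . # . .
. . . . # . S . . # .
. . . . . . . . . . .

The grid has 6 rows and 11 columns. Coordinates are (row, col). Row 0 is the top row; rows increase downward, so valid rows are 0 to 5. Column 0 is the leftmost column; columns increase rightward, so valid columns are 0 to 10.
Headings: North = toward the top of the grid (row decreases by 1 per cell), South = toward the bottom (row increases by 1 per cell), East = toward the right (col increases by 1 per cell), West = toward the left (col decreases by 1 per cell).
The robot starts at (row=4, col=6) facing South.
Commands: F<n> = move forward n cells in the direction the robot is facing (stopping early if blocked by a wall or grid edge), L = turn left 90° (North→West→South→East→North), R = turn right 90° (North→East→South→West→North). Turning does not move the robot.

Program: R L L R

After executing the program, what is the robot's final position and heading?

Answer: Final position: (row=4, col=6), facing South

Derivation:
Start: (row=4, col=6), facing South
  R: turn right, now facing West
  L: turn left, now facing South
  L: turn left, now facing East
  R: turn right, now facing South
Final: (row=4, col=6), facing South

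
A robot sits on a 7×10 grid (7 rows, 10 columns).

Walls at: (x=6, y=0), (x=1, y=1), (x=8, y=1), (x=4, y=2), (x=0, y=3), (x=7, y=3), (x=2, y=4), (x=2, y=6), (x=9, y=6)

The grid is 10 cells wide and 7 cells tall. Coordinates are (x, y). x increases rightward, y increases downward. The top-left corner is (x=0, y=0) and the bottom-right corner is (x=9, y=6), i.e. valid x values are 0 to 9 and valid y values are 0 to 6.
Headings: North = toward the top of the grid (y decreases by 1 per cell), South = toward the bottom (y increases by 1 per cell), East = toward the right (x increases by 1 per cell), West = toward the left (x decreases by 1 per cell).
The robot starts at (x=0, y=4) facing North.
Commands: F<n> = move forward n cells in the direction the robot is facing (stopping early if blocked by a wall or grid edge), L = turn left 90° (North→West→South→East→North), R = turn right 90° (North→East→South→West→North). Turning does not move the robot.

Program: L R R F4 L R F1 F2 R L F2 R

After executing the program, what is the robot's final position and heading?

Start: (x=0, y=4), facing North
  L: turn left, now facing West
  R: turn right, now facing North
  R: turn right, now facing East
  F4: move forward 1/4 (blocked), now at (x=1, y=4)
  L: turn left, now facing North
  R: turn right, now facing East
  F1: move forward 0/1 (blocked), now at (x=1, y=4)
  F2: move forward 0/2 (blocked), now at (x=1, y=4)
  R: turn right, now facing South
  L: turn left, now facing East
  F2: move forward 0/2 (blocked), now at (x=1, y=4)
  R: turn right, now facing South
Final: (x=1, y=4), facing South

Answer: Final position: (x=1, y=4), facing South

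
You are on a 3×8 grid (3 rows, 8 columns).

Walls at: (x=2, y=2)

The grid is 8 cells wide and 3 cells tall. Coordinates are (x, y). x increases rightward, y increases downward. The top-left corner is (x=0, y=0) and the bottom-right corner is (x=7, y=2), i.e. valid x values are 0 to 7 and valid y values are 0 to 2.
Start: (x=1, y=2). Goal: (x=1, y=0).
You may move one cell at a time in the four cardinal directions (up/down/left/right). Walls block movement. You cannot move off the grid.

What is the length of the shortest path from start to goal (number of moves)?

BFS from (x=1, y=2) until reaching (x=1, y=0):
  Distance 0: (x=1, y=2)
  Distance 1: (x=1, y=1), (x=0, y=2)
  Distance 2: (x=1, y=0), (x=0, y=1), (x=2, y=1)  <- goal reached here
One shortest path (2 moves): (x=1, y=2) -> (x=1, y=1) -> (x=1, y=0)

Answer: Shortest path length: 2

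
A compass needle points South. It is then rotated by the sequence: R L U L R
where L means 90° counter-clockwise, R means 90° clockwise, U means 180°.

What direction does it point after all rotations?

Start: South
  R (right (90° clockwise)) -> West
  L (left (90° counter-clockwise)) -> South
  U (U-turn (180°)) -> North
  L (left (90° counter-clockwise)) -> West
  R (right (90° clockwise)) -> North
Final: North

Answer: Final heading: North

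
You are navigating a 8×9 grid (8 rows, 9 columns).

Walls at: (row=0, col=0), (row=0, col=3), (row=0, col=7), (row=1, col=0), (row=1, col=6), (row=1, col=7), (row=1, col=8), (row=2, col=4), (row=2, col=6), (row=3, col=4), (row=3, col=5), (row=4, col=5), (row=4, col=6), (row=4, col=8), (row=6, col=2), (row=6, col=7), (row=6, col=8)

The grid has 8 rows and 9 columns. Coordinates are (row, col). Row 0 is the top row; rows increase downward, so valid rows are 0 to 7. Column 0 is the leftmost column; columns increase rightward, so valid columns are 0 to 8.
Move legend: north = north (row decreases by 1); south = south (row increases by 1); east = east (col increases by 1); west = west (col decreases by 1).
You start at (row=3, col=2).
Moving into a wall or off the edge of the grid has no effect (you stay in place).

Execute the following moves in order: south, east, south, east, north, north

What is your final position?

Answer: Final position: (row=4, col=4)

Derivation:
Start: (row=3, col=2)
  south (south): (row=3, col=2) -> (row=4, col=2)
  east (east): (row=4, col=2) -> (row=4, col=3)
  south (south): (row=4, col=3) -> (row=5, col=3)
  east (east): (row=5, col=3) -> (row=5, col=4)
  north (north): (row=5, col=4) -> (row=4, col=4)
  north (north): blocked, stay at (row=4, col=4)
Final: (row=4, col=4)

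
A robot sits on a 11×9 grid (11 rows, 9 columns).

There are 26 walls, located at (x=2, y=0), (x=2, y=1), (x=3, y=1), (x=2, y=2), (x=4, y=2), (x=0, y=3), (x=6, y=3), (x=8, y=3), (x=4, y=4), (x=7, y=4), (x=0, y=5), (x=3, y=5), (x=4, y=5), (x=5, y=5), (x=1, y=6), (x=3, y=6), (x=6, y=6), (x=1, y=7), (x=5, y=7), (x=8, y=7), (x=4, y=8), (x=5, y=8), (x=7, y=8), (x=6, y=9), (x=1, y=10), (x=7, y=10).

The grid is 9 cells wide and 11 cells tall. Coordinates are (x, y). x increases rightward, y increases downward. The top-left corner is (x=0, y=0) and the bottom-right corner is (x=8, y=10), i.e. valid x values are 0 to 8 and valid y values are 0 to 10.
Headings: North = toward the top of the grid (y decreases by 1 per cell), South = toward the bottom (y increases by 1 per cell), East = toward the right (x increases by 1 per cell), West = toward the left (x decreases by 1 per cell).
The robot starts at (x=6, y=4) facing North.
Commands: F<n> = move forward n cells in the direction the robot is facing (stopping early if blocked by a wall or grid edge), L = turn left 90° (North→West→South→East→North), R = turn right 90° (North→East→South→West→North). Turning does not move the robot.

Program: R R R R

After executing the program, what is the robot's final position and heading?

Start: (x=6, y=4), facing North
  R: turn right, now facing East
  R: turn right, now facing South
  R: turn right, now facing West
  R: turn right, now facing North
Final: (x=6, y=4), facing North

Answer: Final position: (x=6, y=4), facing North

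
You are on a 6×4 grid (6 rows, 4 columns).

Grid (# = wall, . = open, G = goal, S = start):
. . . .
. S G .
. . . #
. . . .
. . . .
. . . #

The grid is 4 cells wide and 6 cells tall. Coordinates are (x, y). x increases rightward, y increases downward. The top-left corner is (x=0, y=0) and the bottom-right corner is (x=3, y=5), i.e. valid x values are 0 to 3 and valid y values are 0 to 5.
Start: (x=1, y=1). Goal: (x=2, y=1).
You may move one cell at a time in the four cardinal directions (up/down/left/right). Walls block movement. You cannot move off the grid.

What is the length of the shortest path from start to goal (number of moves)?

Answer: Shortest path length: 1

Derivation:
BFS from (x=1, y=1) until reaching (x=2, y=1):
  Distance 0: (x=1, y=1)
  Distance 1: (x=1, y=0), (x=0, y=1), (x=2, y=1), (x=1, y=2)  <- goal reached here
One shortest path (1 moves): (x=1, y=1) -> (x=2, y=1)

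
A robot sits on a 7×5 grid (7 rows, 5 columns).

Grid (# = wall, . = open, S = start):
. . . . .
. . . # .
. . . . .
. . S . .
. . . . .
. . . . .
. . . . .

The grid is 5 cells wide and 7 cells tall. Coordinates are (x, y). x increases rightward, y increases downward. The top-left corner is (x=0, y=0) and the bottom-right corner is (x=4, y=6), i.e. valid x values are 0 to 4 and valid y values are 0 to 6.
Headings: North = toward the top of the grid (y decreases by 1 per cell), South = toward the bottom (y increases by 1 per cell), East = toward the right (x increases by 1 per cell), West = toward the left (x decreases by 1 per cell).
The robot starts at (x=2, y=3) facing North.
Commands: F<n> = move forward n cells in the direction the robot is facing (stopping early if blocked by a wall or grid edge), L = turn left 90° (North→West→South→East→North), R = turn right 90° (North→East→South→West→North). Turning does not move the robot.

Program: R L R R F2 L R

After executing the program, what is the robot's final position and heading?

Start: (x=2, y=3), facing North
  R: turn right, now facing East
  L: turn left, now facing North
  R: turn right, now facing East
  R: turn right, now facing South
  F2: move forward 2, now at (x=2, y=5)
  L: turn left, now facing East
  R: turn right, now facing South
Final: (x=2, y=5), facing South

Answer: Final position: (x=2, y=5), facing South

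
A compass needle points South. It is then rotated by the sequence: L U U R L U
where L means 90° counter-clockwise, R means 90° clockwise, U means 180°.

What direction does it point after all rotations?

Answer: Final heading: West

Derivation:
Start: South
  L (left (90° counter-clockwise)) -> East
  U (U-turn (180°)) -> West
  U (U-turn (180°)) -> East
  R (right (90° clockwise)) -> South
  L (left (90° counter-clockwise)) -> East
  U (U-turn (180°)) -> West
Final: West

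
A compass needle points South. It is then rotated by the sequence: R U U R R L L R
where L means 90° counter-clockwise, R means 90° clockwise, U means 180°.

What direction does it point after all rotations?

Start: South
  R (right (90° clockwise)) -> West
  U (U-turn (180°)) -> East
  U (U-turn (180°)) -> West
  R (right (90° clockwise)) -> North
  R (right (90° clockwise)) -> East
  L (left (90° counter-clockwise)) -> North
  L (left (90° counter-clockwise)) -> West
  R (right (90° clockwise)) -> North
Final: North

Answer: Final heading: North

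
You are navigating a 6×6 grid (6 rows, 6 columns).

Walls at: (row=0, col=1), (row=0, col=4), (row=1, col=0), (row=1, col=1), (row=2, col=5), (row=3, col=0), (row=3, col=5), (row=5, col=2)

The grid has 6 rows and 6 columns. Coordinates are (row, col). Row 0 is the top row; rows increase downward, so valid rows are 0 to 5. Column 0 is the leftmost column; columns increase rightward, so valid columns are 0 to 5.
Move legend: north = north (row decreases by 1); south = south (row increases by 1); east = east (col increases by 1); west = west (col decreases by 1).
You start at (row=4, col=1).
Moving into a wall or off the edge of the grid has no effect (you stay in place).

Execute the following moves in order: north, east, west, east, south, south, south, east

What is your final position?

Answer: Final position: (row=4, col=3)

Derivation:
Start: (row=4, col=1)
  north (north): (row=4, col=1) -> (row=3, col=1)
  east (east): (row=3, col=1) -> (row=3, col=2)
  west (west): (row=3, col=2) -> (row=3, col=1)
  east (east): (row=3, col=1) -> (row=3, col=2)
  south (south): (row=3, col=2) -> (row=4, col=2)
  south (south): blocked, stay at (row=4, col=2)
  south (south): blocked, stay at (row=4, col=2)
  east (east): (row=4, col=2) -> (row=4, col=3)
Final: (row=4, col=3)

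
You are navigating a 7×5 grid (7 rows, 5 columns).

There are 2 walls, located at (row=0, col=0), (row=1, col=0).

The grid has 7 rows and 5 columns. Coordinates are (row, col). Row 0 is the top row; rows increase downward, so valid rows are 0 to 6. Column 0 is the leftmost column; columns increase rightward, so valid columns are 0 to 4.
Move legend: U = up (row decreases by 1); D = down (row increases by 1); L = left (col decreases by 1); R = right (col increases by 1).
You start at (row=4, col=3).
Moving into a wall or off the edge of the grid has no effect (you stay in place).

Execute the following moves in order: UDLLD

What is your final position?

Answer: Final position: (row=5, col=1)

Derivation:
Start: (row=4, col=3)
  U (up): (row=4, col=3) -> (row=3, col=3)
  D (down): (row=3, col=3) -> (row=4, col=3)
  L (left): (row=4, col=3) -> (row=4, col=2)
  L (left): (row=4, col=2) -> (row=4, col=1)
  D (down): (row=4, col=1) -> (row=5, col=1)
Final: (row=5, col=1)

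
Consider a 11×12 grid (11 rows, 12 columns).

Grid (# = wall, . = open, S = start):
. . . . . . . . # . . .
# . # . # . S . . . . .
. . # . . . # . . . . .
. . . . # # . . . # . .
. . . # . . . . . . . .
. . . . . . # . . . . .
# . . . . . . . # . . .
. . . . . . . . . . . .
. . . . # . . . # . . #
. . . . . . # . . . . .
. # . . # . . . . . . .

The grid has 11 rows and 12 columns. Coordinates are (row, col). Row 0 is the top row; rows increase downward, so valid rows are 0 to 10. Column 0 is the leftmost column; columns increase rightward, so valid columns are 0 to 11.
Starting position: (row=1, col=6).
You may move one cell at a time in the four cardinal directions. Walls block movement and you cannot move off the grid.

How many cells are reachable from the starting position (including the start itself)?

Answer: Reachable cells: 113

Derivation:
BFS flood-fill from (row=1, col=6):
  Distance 0: (row=1, col=6)
  Distance 1: (row=0, col=6), (row=1, col=5), (row=1, col=7)
  Distance 2: (row=0, col=5), (row=0, col=7), (row=1, col=8), (row=2, col=5), (row=2, col=7)
  Distance 3: (row=0, col=4), (row=1, col=9), (row=2, col=4), (row=2, col=8), (row=3, col=7)
  Distance 4: (row=0, col=3), (row=0, col=9), (row=1, col=10), (row=2, col=3), (row=2, col=9), (row=3, col=6), (row=3, col=8), (row=4, col=7)
  Distance 5: (row=0, col=2), (row=0, col=10), (row=1, col=3), (row=1, col=11), (row=2, col=10), (row=3, col=3), (row=4, col=6), (row=4, col=8), (row=5, col=7)
  Distance 6: (row=0, col=1), (row=0, col=11), (row=2, col=11), (row=3, col=2), (row=3, col=10), (row=4, col=5), (row=4, col=9), (row=5, col=8), (row=6, col=7)
  Distance 7: (row=0, col=0), (row=1, col=1), (row=3, col=1), (row=3, col=11), (row=4, col=2), (row=4, col=4), (row=4, col=10), (row=5, col=5), (row=5, col=9), (row=6, col=6), (row=7, col=7)
  Distance 8: (row=2, col=1), (row=3, col=0), (row=4, col=1), (row=4, col=11), (row=5, col=2), (row=5, col=4), (row=5, col=10), (row=6, col=5), (row=6, col=9), (row=7, col=6), (row=7, col=8), (row=8, col=7)
  Distance 9: (row=2, col=0), (row=4, col=0), (row=5, col=1), (row=5, col=3), (row=5, col=11), (row=6, col=2), (row=6, col=4), (row=6, col=10), (row=7, col=5), (row=7, col=9), (row=8, col=6), (row=9, col=7)
  Distance 10: (row=5, col=0), (row=6, col=1), (row=6, col=3), (row=6, col=11), (row=7, col=2), (row=7, col=4), (row=7, col=10), (row=8, col=5), (row=8, col=9), (row=9, col=8), (row=10, col=7)
  Distance 11: (row=7, col=1), (row=7, col=3), (row=7, col=11), (row=8, col=2), (row=8, col=10), (row=9, col=5), (row=9, col=9), (row=10, col=6), (row=10, col=8)
  Distance 12: (row=7, col=0), (row=8, col=1), (row=8, col=3), (row=9, col=2), (row=9, col=4), (row=9, col=10), (row=10, col=5), (row=10, col=9)
  Distance 13: (row=8, col=0), (row=9, col=1), (row=9, col=3), (row=9, col=11), (row=10, col=2), (row=10, col=10)
  Distance 14: (row=9, col=0), (row=10, col=3), (row=10, col=11)
  Distance 15: (row=10, col=0)
Total reachable: 113 (grid has 113 open cells total)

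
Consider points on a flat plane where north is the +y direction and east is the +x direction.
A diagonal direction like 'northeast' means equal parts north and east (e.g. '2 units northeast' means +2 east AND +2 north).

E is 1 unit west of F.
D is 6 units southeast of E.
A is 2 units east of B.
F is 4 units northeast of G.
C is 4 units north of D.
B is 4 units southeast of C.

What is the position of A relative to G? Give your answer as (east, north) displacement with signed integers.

Place G at the origin (east=0, north=0).
  F is 4 units northeast of G: delta (east=+4, north=+4); F at (east=4, north=4).
  E is 1 unit west of F: delta (east=-1, north=+0); E at (east=3, north=4).
  D is 6 units southeast of E: delta (east=+6, north=-6); D at (east=9, north=-2).
  C is 4 units north of D: delta (east=+0, north=+4); C at (east=9, north=2).
  B is 4 units southeast of C: delta (east=+4, north=-4); B at (east=13, north=-2).
  A is 2 units east of B: delta (east=+2, north=+0); A at (east=15, north=-2).
Therefore A relative to G: (east=15, north=-2).

Answer: A is at (east=15, north=-2) relative to G.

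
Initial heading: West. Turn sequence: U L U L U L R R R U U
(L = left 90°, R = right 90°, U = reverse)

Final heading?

Answer: Final heading: East

Derivation:
Start: West
  U (U-turn (180°)) -> East
  L (left (90° counter-clockwise)) -> North
  U (U-turn (180°)) -> South
  L (left (90° counter-clockwise)) -> East
  U (U-turn (180°)) -> West
  L (left (90° counter-clockwise)) -> South
  R (right (90° clockwise)) -> West
  R (right (90° clockwise)) -> North
  R (right (90° clockwise)) -> East
  U (U-turn (180°)) -> West
  U (U-turn (180°)) -> East
Final: East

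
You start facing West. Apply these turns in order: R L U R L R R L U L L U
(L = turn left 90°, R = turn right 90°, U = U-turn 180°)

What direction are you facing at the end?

Answer: Final heading: North

Derivation:
Start: West
  R (right (90° clockwise)) -> North
  L (left (90° counter-clockwise)) -> West
  U (U-turn (180°)) -> East
  R (right (90° clockwise)) -> South
  L (left (90° counter-clockwise)) -> East
  R (right (90° clockwise)) -> South
  R (right (90° clockwise)) -> West
  L (left (90° counter-clockwise)) -> South
  U (U-turn (180°)) -> North
  L (left (90° counter-clockwise)) -> West
  L (left (90° counter-clockwise)) -> South
  U (U-turn (180°)) -> North
Final: North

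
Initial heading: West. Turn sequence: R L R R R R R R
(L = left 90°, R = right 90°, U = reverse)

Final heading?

Start: West
  R (right (90° clockwise)) -> North
  L (left (90° counter-clockwise)) -> West
  R (right (90° clockwise)) -> North
  R (right (90° clockwise)) -> East
  R (right (90° clockwise)) -> South
  R (right (90° clockwise)) -> West
  R (right (90° clockwise)) -> North
  R (right (90° clockwise)) -> East
Final: East

Answer: Final heading: East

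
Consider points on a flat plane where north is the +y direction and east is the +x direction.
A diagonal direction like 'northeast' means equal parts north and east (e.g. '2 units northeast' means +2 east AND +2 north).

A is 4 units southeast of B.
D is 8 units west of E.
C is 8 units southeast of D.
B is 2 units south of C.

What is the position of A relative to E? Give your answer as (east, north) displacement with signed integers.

Place E at the origin (east=0, north=0).
  D is 8 units west of E: delta (east=-8, north=+0); D at (east=-8, north=0).
  C is 8 units southeast of D: delta (east=+8, north=-8); C at (east=0, north=-8).
  B is 2 units south of C: delta (east=+0, north=-2); B at (east=0, north=-10).
  A is 4 units southeast of B: delta (east=+4, north=-4); A at (east=4, north=-14).
Therefore A relative to E: (east=4, north=-14).

Answer: A is at (east=4, north=-14) relative to E.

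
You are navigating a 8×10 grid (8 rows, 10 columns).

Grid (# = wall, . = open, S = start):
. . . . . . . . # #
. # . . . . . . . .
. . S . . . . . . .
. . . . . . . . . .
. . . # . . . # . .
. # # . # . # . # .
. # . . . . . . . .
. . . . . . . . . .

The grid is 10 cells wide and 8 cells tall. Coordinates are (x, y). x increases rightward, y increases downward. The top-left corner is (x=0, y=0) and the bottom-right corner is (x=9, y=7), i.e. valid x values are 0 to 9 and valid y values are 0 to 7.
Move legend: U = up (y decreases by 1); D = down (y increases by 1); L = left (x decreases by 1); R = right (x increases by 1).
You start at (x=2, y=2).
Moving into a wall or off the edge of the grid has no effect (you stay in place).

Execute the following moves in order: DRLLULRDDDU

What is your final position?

Answer: Final position: (x=1, y=3)

Derivation:
Start: (x=2, y=2)
  D (down): (x=2, y=2) -> (x=2, y=3)
  R (right): (x=2, y=3) -> (x=3, y=3)
  L (left): (x=3, y=3) -> (x=2, y=3)
  L (left): (x=2, y=3) -> (x=1, y=3)
  U (up): (x=1, y=3) -> (x=1, y=2)
  L (left): (x=1, y=2) -> (x=0, y=2)
  R (right): (x=0, y=2) -> (x=1, y=2)
  D (down): (x=1, y=2) -> (x=1, y=3)
  D (down): (x=1, y=3) -> (x=1, y=4)
  D (down): blocked, stay at (x=1, y=4)
  U (up): (x=1, y=4) -> (x=1, y=3)
Final: (x=1, y=3)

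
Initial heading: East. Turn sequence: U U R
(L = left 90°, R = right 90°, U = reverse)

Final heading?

Answer: Final heading: South

Derivation:
Start: East
  U (U-turn (180°)) -> West
  U (U-turn (180°)) -> East
  R (right (90° clockwise)) -> South
Final: South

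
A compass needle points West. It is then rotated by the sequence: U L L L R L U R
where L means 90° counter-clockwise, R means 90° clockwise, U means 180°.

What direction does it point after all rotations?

Answer: Final heading: East

Derivation:
Start: West
  U (U-turn (180°)) -> East
  L (left (90° counter-clockwise)) -> North
  L (left (90° counter-clockwise)) -> West
  L (left (90° counter-clockwise)) -> South
  R (right (90° clockwise)) -> West
  L (left (90° counter-clockwise)) -> South
  U (U-turn (180°)) -> North
  R (right (90° clockwise)) -> East
Final: East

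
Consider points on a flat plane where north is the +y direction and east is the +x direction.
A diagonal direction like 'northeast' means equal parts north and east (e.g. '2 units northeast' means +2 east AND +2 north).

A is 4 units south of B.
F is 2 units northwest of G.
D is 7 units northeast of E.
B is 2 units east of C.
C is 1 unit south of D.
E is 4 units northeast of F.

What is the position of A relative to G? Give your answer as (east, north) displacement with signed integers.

Place G at the origin (east=0, north=0).
  F is 2 units northwest of G: delta (east=-2, north=+2); F at (east=-2, north=2).
  E is 4 units northeast of F: delta (east=+4, north=+4); E at (east=2, north=6).
  D is 7 units northeast of E: delta (east=+7, north=+7); D at (east=9, north=13).
  C is 1 unit south of D: delta (east=+0, north=-1); C at (east=9, north=12).
  B is 2 units east of C: delta (east=+2, north=+0); B at (east=11, north=12).
  A is 4 units south of B: delta (east=+0, north=-4); A at (east=11, north=8).
Therefore A relative to G: (east=11, north=8).

Answer: A is at (east=11, north=8) relative to G.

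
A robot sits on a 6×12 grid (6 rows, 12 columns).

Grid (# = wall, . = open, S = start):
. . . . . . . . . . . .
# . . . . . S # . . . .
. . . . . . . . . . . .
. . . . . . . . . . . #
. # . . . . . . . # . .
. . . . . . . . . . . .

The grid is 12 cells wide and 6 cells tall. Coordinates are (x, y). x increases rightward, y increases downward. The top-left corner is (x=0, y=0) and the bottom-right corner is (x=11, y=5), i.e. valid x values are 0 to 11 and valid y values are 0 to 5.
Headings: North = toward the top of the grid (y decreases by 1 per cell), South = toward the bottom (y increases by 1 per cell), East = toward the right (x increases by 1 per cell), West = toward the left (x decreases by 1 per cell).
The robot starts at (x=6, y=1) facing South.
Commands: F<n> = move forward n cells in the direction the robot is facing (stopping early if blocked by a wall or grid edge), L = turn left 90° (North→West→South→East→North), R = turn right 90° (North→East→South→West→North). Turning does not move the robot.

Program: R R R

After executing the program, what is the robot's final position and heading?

Answer: Final position: (x=6, y=1), facing East

Derivation:
Start: (x=6, y=1), facing South
  R: turn right, now facing West
  R: turn right, now facing North
  R: turn right, now facing East
Final: (x=6, y=1), facing East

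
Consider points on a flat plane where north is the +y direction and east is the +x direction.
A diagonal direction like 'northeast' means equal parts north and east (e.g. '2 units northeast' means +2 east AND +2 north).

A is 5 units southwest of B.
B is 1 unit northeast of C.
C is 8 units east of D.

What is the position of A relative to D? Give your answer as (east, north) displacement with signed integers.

Place D at the origin (east=0, north=0).
  C is 8 units east of D: delta (east=+8, north=+0); C at (east=8, north=0).
  B is 1 unit northeast of C: delta (east=+1, north=+1); B at (east=9, north=1).
  A is 5 units southwest of B: delta (east=-5, north=-5); A at (east=4, north=-4).
Therefore A relative to D: (east=4, north=-4).

Answer: A is at (east=4, north=-4) relative to D.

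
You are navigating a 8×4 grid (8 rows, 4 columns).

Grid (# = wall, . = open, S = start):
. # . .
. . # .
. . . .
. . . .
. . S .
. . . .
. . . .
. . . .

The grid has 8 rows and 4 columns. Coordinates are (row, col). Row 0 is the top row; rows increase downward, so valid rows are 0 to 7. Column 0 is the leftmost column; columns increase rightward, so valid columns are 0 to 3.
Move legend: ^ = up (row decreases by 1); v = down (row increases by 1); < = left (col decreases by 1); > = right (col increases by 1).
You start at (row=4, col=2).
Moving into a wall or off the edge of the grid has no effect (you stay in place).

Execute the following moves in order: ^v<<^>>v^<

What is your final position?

Start: (row=4, col=2)
  ^ (up): (row=4, col=2) -> (row=3, col=2)
  v (down): (row=3, col=2) -> (row=4, col=2)
  < (left): (row=4, col=2) -> (row=4, col=1)
  < (left): (row=4, col=1) -> (row=4, col=0)
  ^ (up): (row=4, col=0) -> (row=3, col=0)
  > (right): (row=3, col=0) -> (row=3, col=1)
  > (right): (row=3, col=1) -> (row=3, col=2)
  v (down): (row=3, col=2) -> (row=4, col=2)
  ^ (up): (row=4, col=2) -> (row=3, col=2)
  < (left): (row=3, col=2) -> (row=3, col=1)
Final: (row=3, col=1)

Answer: Final position: (row=3, col=1)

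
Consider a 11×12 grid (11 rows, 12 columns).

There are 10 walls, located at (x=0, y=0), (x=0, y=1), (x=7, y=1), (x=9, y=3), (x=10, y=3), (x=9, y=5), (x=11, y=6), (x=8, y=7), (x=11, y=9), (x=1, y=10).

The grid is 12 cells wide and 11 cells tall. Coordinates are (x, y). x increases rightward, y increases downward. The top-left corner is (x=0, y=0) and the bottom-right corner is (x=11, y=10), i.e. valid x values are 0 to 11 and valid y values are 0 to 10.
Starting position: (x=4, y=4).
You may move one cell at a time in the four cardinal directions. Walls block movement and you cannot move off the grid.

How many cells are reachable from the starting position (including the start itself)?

BFS flood-fill from (x=4, y=4):
  Distance 0: (x=4, y=4)
  Distance 1: (x=4, y=3), (x=3, y=4), (x=5, y=4), (x=4, y=5)
  Distance 2: (x=4, y=2), (x=3, y=3), (x=5, y=3), (x=2, y=4), (x=6, y=4), (x=3, y=5), (x=5, y=5), (x=4, y=6)
  Distance 3: (x=4, y=1), (x=3, y=2), (x=5, y=2), (x=2, y=3), (x=6, y=3), (x=1, y=4), (x=7, y=4), (x=2, y=5), (x=6, y=5), (x=3, y=6), (x=5, y=6), (x=4, y=7)
  Distance 4: (x=4, y=0), (x=3, y=1), (x=5, y=1), (x=2, y=2), (x=6, y=2), (x=1, y=3), (x=7, y=3), (x=0, y=4), (x=8, y=4), (x=1, y=5), (x=7, y=5), (x=2, y=6), (x=6, y=6), (x=3, y=7), (x=5, y=7), (x=4, y=8)
  Distance 5: (x=3, y=0), (x=5, y=0), (x=2, y=1), (x=6, y=1), (x=1, y=2), (x=7, y=2), (x=0, y=3), (x=8, y=3), (x=9, y=4), (x=0, y=5), (x=8, y=5), (x=1, y=6), (x=7, y=6), (x=2, y=7), (x=6, y=7), (x=3, y=8), (x=5, y=8), (x=4, y=9)
  Distance 6: (x=2, y=0), (x=6, y=0), (x=1, y=1), (x=0, y=2), (x=8, y=2), (x=10, y=4), (x=0, y=6), (x=8, y=6), (x=1, y=7), (x=7, y=7), (x=2, y=8), (x=6, y=8), (x=3, y=9), (x=5, y=9), (x=4, y=10)
  Distance 7: (x=1, y=0), (x=7, y=0), (x=8, y=1), (x=9, y=2), (x=11, y=4), (x=10, y=5), (x=9, y=6), (x=0, y=7), (x=1, y=8), (x=7, y=8), (x=2, y=9), (x=6, y=9), (x=3, y=10), (x=5, y=10)
  Distance 8: (x=8, y=0), (x=9, y=1), (x=10, y=2), (x=11, y=3), (x=11, y=5), (x=10, y=6), (x=9, y=7), (x=0, y=8), (x=8, y=8), (x=1, y=9), (x=7, y=9), (x=2, y=10), (x=6, y=10)
  Distance 9: (x=9, y=0), (x=10, y=1), (x=11, y=2), (x=10, y=7), (x=9, y=8), (x=0, y=9), (x=8, y=9), (x=7, y=10)
  Distance 10: (x=10, y=0), (x=11, y=1), (x=11, y=7), (x=10, y=8), (x=9, y=9), (x=0, y=10), (x=8, y=10)
  Distance 11: (x=11, y=0), (x=11, y=8), (x=10, y=9), (x=9, y=10)
  Distance 12: (x=10, y=10)
  Distance 13: (x=11, y=10)
Total reachable: 122 (grid has 122 open cells total)

Answer: Reachable cells: 122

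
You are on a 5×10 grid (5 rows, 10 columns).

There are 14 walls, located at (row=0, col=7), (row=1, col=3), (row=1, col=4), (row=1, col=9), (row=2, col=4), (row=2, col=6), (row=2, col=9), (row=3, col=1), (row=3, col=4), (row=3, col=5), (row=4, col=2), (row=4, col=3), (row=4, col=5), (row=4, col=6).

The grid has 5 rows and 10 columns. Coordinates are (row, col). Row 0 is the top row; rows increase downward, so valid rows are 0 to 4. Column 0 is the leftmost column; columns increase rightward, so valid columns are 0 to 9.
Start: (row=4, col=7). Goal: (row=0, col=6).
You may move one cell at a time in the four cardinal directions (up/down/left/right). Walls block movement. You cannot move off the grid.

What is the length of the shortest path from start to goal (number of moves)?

Answer: Shortest path length: 5

Derivation:
BFS from (row=4, col=7) until reaching (row=0, col=6):
  Distance 0: (row=4, col=7)
  Distance 1: (row=3, col=7), (row=4, col=8)
  Distance 2: (row=2, col=7), (row=3, col=6), (row=3, col=8), (row=4, col=9)
  Distance 3: (row=1, col=7), (row=2, col=8), (row=3, col=9)
  Distance 4: (row=1, col=6), (row=1, col=8)
  Distance 5: (row=0, col=6), (row=0, col=8), (row=1, col=5)  <- goal reached here
One shortest path (5 moves): (row=4, col=7) -> (row=3, col=7) -> (row=2, col=7) -> (row=1, col=7) -> (row=1, col=6) -> (row=0, col=6)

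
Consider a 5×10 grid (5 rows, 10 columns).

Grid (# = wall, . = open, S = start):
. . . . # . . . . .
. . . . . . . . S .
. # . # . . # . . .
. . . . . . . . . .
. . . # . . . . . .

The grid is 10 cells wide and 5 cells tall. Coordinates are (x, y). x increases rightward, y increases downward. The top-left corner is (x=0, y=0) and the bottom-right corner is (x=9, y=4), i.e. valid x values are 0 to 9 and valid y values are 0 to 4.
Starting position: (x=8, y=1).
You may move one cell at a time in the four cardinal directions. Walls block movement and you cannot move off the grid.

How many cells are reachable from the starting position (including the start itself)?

BFS flood-fill from (x=8, y=1):
  Distance 0: (x=8, y=1)
  Distance 1: (x=8, y=0), (x=7, y=1), (x=9, y=1), (x=8, y=2)
  Distance 2: (x=7, y=0), (x=9, y=0), (x=6, y=1), (x=7, y=2), (x=9, y=2), (x=8, y=3)
  Distance 3: (x=6, y=0), (x=5, y=1), (x=7, y=3), (x=9, y=3), (x=8, y=4)
  Distance 4: (x=5, y=0), (x=4, y=1), (x=5, y=2), (x=6, y=3), (x=7, y=4), (x=9, y=4)
  Distance 5: (x=3, y=1), (x=4, y=2), (x=5, y=3), (x=6, y=4)
  Distance 6: (x=3, y=0), (x=2, y=1), (x=4, y=3), (x=5, y=4)
  Distance 7: (x=2, y=0), (x=1, y=1), (x=2, y=2), (x=3, y=3), (x=4, y=4)
  Distance 8: (x=1, y=0), (x=0, y=1), (x=2, y=3)
  Distance 9: (x=0, y=0), (x=0, y=2), (x=1, y=3), (x=2, y=4)
  Distance 10: (x=0, y=3), (x=1, y=4)
  Distance 11: (x=0, y=4)
Total reachable: 45 (grid has 45 open cells total)

Answer: Reachable cells: 45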